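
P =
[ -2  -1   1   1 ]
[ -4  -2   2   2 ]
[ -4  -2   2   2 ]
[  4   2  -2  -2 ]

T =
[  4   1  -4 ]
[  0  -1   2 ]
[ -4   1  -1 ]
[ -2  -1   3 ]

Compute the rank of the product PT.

First compute PT:
[[-14,  -1,   8],
 [-28,  -2,  16],
 [-28,  -2,  16],
 [ 28,   2, -16]]
Now row reduce the product.
R2 ← R2 − (2)·R1: [0, 0, 0]
R3 ← R3 − (2)·R1: [0, 0, 0]
R4 ← R4 + (2)·R1: [0, 0, 0]
1 nonzero row, so rank(PT) = 1.

1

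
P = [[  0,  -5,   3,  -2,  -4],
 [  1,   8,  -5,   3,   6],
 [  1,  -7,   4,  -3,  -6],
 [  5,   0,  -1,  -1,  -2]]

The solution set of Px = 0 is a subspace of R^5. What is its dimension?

3

Row reduce to echelon form.
Swap R1 ↔ R2
R3 ← R3 − R1: [0, -15, 9, -6, -12]
R4 ← R4 − (5)·R1: [0, -40, 24, -16, -32]
R3 ← R3 − (3)·R2: [0, 0, 0, 0, 0]
R4 ← R4 − (8)·R2: [0, 0, 0, 0, 0]
2 nonzero rows, so rank(P) = 2.
P has 5 columns; by rank–nullity, nullity = 5 − 2 = 3.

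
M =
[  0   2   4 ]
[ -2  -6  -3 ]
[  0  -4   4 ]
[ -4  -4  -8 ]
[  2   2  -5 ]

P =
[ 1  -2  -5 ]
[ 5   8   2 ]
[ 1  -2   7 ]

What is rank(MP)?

First compute MP:
[[ 14,   8,  32],
 [-35, -38, -23],
 [-16, -40,  20],
 [-32,  -8, -44],
 [  7,  22, -41]]
Now row reduce the product.
R2 ← R2 + (5/2)·R1: [0, -18, 57]
R3 ← R3 + (8/7)·R1: [0, -216/7, 396/7]
R4 ← R4 + (16/7)·R1: [0, 72/7, 204/7]
R5 ← R5 − (1/2)·R1: [0, 18, -57]
R3 ← R3 − (12/7)·R2: [0, 0, -288/7]
R4 ← R4 + (4/7)·R2: [0, 0, 432/7]
R5 ← R5 + R2: [0, 0, 0]
R4 ← R4 + (3/2)·R3: [0, 0, 0]
3 nonzero rows, so rank(MP) = 3.

3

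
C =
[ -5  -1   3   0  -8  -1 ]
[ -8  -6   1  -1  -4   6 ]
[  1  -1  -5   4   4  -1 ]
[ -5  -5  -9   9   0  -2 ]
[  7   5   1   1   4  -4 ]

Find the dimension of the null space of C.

2

Row reduce to echelon form.
R2 ← R2 − (8/5)·R1: [0, -22/5, -19/5, -1, 44/5, 38/5]
R3 ← R3 + (1/5)·R1: [0, -6/5, -22/5, 4, 12/5, -6/5]
R4 ← R4 − R1: [0, -4, -12, 9, 8, -1]
R5 ← R5 + (7/5)·R1: [0, 18/5, 26/5, 1, -36/5, -27/5]
R3 ← R3 − (3/11)·R2: [0, 0, -37/11, 47/11, 0, -36/11]
R4 ← R4 − (10/11)·R2: [0, 0, -94/11, 109/11, 0, -87/11]
R5 ← R5 + (9/11)·R2: [0, 0, 23/11, 2/11, 0, 9/11]
R4 ← R4 − (94/37)·R3: [0, 0, 0, -35/37, 0, 15/37]
R5 ← R5 + (23/37)·R3: [0, 0, 0, 105/37, 0, -45/37]
R5 ← R5 + (3)·R4: [0, 0, 0, 0, 0, 0]
4 nonzero rows, so rank(C) = 4.
C has 6 columns; by rank–nullity, nullity = 6 − 4 = 2.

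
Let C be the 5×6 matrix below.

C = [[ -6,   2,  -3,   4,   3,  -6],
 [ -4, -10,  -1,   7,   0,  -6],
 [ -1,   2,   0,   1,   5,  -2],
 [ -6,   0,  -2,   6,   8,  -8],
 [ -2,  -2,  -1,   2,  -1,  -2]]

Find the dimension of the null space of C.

3

Row reduce to echelon form.
R2 ← R2 − (2/3)·R1: [0, -34/3, 1, 13/3, -2, -2]
R3 ← R3 − (1/6)·R1: [0, 5/3, 1/2, 1/3, 9/2, -1]
R4 ← R4 − R1: [0, -2, 1, 2, 5, -2]
R5 ← R5 − (1/3)·R1: [0, -8/3, 0, 2/3, -2, 0]
R3 ← R3 + (5/34)·R2: [0, 0, 11/17, 33/34, 143/34, -22/17]
R4 ← R4 − (3/17)·R2: [0, 0, 14/17, 21/17, 91/17, -28/17]
R5 ← R5 − (4/17)·R2: [0, 0, -4/17, -6/17, -26/17, 8/17]
R4 ← R4 − (14/11)·R3: [0, 0, 0, 0, 0, 0]
R5 ← R5 + (4/11)·R3: [0, 0, 0, 0, 0, 0]
3 nonzero rows, so rank(C) = 3.
C has 6 columns; by rank–nullity, nullity = 6 − 3 = 3.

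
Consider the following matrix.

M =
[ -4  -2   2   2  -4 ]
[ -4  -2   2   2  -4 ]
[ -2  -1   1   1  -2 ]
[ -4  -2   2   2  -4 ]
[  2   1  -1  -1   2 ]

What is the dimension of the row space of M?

1

Row reduce to echelon form.
R2 ← R2 − R1: [0, 0, 0, 0, 0]
R3 ← R3 − (1/2)·R1: [0, 0, 0, 0, 0]
R4 ← R4 − R1: [0, 0, 0, 0, 0]
R5 ← R5 + (1/2)·R1: [0, 0, 0, 0, 0]
Echelon form has 1 nonzero row, so rank(M) = 1.
The row space has dimension equal to the rank: 1.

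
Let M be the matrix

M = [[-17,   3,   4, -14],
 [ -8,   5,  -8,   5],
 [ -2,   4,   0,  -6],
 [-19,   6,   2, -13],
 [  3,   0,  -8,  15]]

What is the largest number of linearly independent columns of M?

Row reduce to echelon form.
R2 ← R2 − (8/17)·R1: [0, 61/17, -168/17, 197/17]
R3 ← R3 − (2/17)·R1: [0, 62/17, -8/17, -74/17]
R4 ← R4 − (19/17)·R1: [0, 45/17, -42/17, 45/17]
R5 ← R5 + (3/17)·R1: [0, 9/17, -124/17, 213/17]
R3 ← R3 − (62/61)·R2: [0, 0, 584/61, -984/61]
R4 ← R4 − (45/61)·R2: [0, 0, 294/61, -360/61]
R5 ← R5 − (9/61)·R2: [0, 0, -356/61, 660/61]
R4 ← R4 − (147/292)·R3: [0, 0, 0, 162/73]
R5 ← R5 + (89/146)·R3: [0, 0, 0, 72/73]
R5 ← R5 − (4/9)·R4: [0, 0, 0, 0]
Echelon form has 4 nonzero rows, so rank(M) = 4.
The rank gives the maximum number of linearly independent columns: 4.

4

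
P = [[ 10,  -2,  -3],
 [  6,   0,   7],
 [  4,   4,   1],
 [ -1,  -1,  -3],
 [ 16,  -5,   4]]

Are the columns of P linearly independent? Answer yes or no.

yes

Row reduce P to echelon form.
R2 ← R2 − (3/5)·R1: [0, 6/5, 44/5]
R3 ← R3 − (2/5)·R1: [0, 24/5, 11/5]
R4 ← R4 + (1/10)·R1: [0, -6/5, -33/10]
R5 ← R5 − (8/5)·R1: [0, -9/5, 44/5]
R3 ← R3 − (4)·R2: [0, 0, -33]
R4 ← R4 + R2: [0, 0, 11/2]
R5 ← R5 + (3/2)·R2: [0, 0, 22]
R4 ← R4 + (1/6)·R3: [0, 0, 0]
R5 ← R5 + (2/3)·R3: [0, 0, 0]
3 pivots among 3 columns.
Every column is a pivot column, so the columns are linearly independent.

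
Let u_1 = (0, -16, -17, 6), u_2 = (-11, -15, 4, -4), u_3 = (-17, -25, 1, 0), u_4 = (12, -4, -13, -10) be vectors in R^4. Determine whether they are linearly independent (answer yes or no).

no

Form the matrix with these vectors as rows and row reduce.
Swap R1 ↔ R2
R3 ← R3 − (17/11)·R1: [0, -20/11, -57/11, 68/11]
R4 ← R4 + (12/11)·R1: [0, -224/11, -95/11, -158/11]
R3 ← R3 − (5/44)·R2: [0, 0, -13/4, 11/2]
R4 ← R4 − (14/11)·R2: [0, 0, 13, -22]
R4 ← R4 + (4)·R3: [0, 0, 0, 0]
3 nonzero rows, so the 4 vectors span a space of dimension 3.
Since 3 < 4, the vectors are linearly dependent.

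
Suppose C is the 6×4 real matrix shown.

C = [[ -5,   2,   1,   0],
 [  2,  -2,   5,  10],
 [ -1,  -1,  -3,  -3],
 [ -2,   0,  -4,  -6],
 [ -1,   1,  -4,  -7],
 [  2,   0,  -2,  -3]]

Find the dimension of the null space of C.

0

Row reduce to echelon form.
R2 ← R2 + (2/5)·R1: [0, -6/5, 27/5, 10]
R3 ← R3 − (1/5)·R1: [0, -7/5, -16/5, -3]
R4 ← R4 − (2/5)·R1: [0, -4/5, -22/5, -6]
R5 ← R5 − (1/5)·R1: [0, 3/5, -21/5, -7]
R6 ← R6 + (2/5)·R1: [0, 4/5, -8/5, -3]
R3 ← R3 − (7/6)·R2: [0, 0, -19/2, -44/3]
R4 ← R4 − (2/3)·R2: [0, 0, -8, -38/3]
R5 ← R5 + (1/2)·R2: [0, 0, -3/2, -2]
R6 ← R6 + (2/3)·R2: [0, 0, 2, 11/3]
R4 ← R4 − (16/19)·R3: [0, 0, 0, -6/19]
R5 ← R5 − (3/19)·R3: [0, 0, 0, 6/19]
R6 ← R6 + (4/19)·R3: [0, 0, 0, 11/19]
R5 ← R5 + R4: [0, 0, 0, 0]
R6 ← R6 + (11/6)·R4: [0, 0, 0, 0]
4 nonzero rows, so rank(C) = 4.
C has 4 columns; by rank–nullity, nullity = 4 − 4 = 0.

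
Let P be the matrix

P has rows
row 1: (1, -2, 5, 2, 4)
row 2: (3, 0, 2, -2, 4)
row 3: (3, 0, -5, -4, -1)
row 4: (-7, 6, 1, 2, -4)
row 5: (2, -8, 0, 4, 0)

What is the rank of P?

Row reduce to echelon form.
R2 ← R2 − (3)·R1: [0, 6, -13, -8, -8]
R3 ← R3 − (3)·R1: [0, 6, -20, -10, -13]
R4 ← R4 + (7)·R1: [0, -8, 36, 16, 24]
R5 ← R5 − (2)·R1: [0, -4, -10, 0, -8]
R3 ← R3 − R2: [0, 0, -7, -2, -5]
R4 ← R4 + (4/3)·R2: [0, 0, 56/3, 16/3, 40/3]
R5 ← R5 + (2/3)·R2: [0, 0, -56/3, -16/3, -40/3]
R4 ← R4 + (8/3)·R3: [0, 0, 0, 0, 0]
R5 ← R5 − (8/3)·R3: [0, 0, 0, 0, 0]
Echelon form has 3 nonzero rows, so rank(P) = 3.

3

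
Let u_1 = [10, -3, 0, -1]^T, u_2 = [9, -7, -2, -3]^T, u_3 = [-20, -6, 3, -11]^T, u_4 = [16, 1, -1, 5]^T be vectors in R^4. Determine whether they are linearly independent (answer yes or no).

yes

Form the matrix with these vectors as rows and row reduce.
R2 ← R2 − (9/10)·R1: [0, -43/10, -2, -21/10]
R3 ← R3 + (2)·R1: [0, -12, 3, -13]
R4 ← R4 − (8/5)·R1: [0, 29/5, -1, 33/5]
R3 ← R3 − (120/43)·R2: [0, 0, 369/43, -307/43]
R4 ← R4 + (58/43)·R2: [0, 0, -159/43, 162/43]
R4 ← R4 + (53/123)·R3: [0, 0, 0, 85/123]
4 nonzero rows, so the 4 vectors span a space of dimension 4.
Since 4 = 4, the vectors are linearly independent.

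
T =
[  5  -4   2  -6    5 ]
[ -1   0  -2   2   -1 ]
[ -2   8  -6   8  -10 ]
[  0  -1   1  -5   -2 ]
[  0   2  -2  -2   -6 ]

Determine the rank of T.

Row reduce to echelon form.
R2 ← R2 + (1/5)·R1: [0, -4/5, -8/5, 4/5, 0]
R3 ← R3 + (2/5)·R1: [0, 32/5, -26/5, 28/5, -8]
R3 ← R3 + (8)·R2: [0, 0, -18, 12, -8]
R4 ← R4 − (5/4)·R2: [0, 0, 3, -6, -2]
R5 ← R5 + (5/2)·R2: [0, 0, -6, 0, -6]
R4 ← R4 + (1/6)·R3: [0, 0, 0, -4, -10/3]
R5 ← R5 − (1/3)·R3: [0, 0, 0, -4, -10/3]
R5 ← R5 − R4: [0, 0, 0, 0, 0]
Echelon form has 4 nonzero rows, so rank(T) = 4.

4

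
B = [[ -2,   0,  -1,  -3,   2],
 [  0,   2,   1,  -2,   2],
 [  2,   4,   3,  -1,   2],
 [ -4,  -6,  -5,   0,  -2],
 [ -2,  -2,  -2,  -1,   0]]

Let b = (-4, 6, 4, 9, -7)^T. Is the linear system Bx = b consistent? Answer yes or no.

Row reduce the augmented matrix [B | b].
R3 ← R3 + R1: [0, 4, 2, -4, 4, 0]
R4 ← R4 − (2)·R1: [0, -6, -3, 6, -6, 17]
R5 ← R5 − R1: [0, -2, -1, 2, -2, -3]
R3 ← R3 − (2)·R2: [0, 0, 0, 0, 0, -12]
R4 ← R4 + (3)·R2: [0, 0, 0, 0, 0, 35]
R5 ← R5 + R2: [0, 0, 0, 0, 0, 3]
R4 ← R4 + (35/12)·R3: [0, 0, 0, 0, 0, 0]
R5 ← R5 + (1/4)·R3: [0, 0, 0, 0, 0, 0]
The echelon form has 3 nonzero rows; the last pivot sits in the augmented column, so rank(B) = 2 but rank([B|b]) = 3.
Since the ranks differ, the system is inconsistent.

no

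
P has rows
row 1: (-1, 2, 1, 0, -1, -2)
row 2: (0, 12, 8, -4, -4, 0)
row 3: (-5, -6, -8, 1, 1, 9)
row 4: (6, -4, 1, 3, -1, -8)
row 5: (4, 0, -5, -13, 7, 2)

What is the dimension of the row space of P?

5

Row reduce to echelon form.
R3 ← R3 − (5)·R1: [0, -16, -13, 1, 6, 19]
R4 ← R4 + (6)·R1: [0, 8, 7, 3, -7, -20]
R5 ← R5 + (4)·R1: [0, 8, -1, -13, 3, -6]
R3 ← R3 + (4/3)·R2: [0, 0, -7/3, -13/3, 2/3, 19]
R4 ← R4 − (2/3)·R2: [0, 0, 5/3, 17/3, -13/3, -20]
R5 ← R5 − (2/3)·R2: [0, 0, -19/3, -31/3, 17/3, -6]
R4 ← R4 + (5/7)·R3: [0, 0, 0, 18/7, -27/7, -45/7]
R5 ← R5 − (19/7)·R3: [0, 0, 0, 10/7, 27/7, -403/7]
R5 ← R5 − (5/9)·R4: [0, 0, 0, 0, 6, -54]
Echelon form has 5 nonzero rows, so rank(P) = 5.
The row space has dimension equal to the rank: 5.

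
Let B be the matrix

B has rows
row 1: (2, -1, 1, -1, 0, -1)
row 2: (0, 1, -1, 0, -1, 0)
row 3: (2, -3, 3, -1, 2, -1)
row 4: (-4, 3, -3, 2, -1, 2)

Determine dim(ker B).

Row reduce to echelon form.
R3 ← R3 − R1: [0, -2, 2, 0, 2, 0]
R4 ← R4 + (2)·R1: [0, 1, -1, 0, -1, 0]
R3 ← R3 + (2)·R2: [0, 0, 0, 0, 0, 0]
R4 ← R4 − R2: [0, 0, 0, 0, 0, 0]
2 nonzero rows, so rank(B) = 2.
B has 6 columns; by rank–nullity, nullity = 6 − 2 = 4.

4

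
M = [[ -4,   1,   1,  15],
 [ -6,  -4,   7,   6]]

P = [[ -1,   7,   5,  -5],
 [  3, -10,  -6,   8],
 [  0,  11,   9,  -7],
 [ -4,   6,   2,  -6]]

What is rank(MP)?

2

First compute MP:
[[-53,  63,  13, -69],
 [-30, 111,  69, -87]]
Now row reduce the product.
R2 ← R2 − (30/53)·R1: [0, 3993/53, 3267/53, -2541/53]
2 nonzero rows, so rank(MP) = 2.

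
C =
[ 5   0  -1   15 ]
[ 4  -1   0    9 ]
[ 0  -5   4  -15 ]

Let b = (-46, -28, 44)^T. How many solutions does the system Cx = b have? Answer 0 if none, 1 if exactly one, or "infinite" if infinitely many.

Row reduce the augmented matrix [C | b].
R2 ← R2 − (4/5)·R1: [0, -1, 4/5, -3, 44/5]
R3 ← R3 − (5)·R2: [0, 0, 0, 0, 0]
The echelon form has 2 nonzero rows, and every pivot lies in the first 4 columns, so rank(C) = rank([C|b]) = 2.
The system is consistent.
rank = 2 < 4 unknowns, so there are infinitely many solutions.

infinite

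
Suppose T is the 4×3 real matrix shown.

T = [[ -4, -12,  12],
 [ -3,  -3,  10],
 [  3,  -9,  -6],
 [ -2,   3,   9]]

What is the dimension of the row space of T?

3

Row reduce to echelon form.
R2 ← R2 − (3/4)·R1: [0, 6, 1]
R3 ← R3 + (3/4)·R1: [0, -18, 3]
R4 ← R4 − (1/2)·R1: [0, 9, 3]
R3 ← R3 + (3)·R2: [0, 0, 6]
R4 ← R4 − (3/2)·R2: [0, 0, 3/2]
R4 ← R4 − (1/4)·R3: [0, 0, 0]
Echelon form has 3 nonzero rows, so rank(T) = 3.
The row space has dimension equal to the rank: 3.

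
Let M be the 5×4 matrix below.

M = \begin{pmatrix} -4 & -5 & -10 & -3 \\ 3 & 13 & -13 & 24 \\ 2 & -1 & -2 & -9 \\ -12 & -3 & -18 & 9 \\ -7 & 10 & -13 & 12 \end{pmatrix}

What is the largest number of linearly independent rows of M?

4

Row reduce to echelon form.
R2 ← R2 + (3/4)·R1: [0, 37/4, -41/2, 87/4]
R3 ← R3 + (1/2)·R1: [0, -7/2, -7, -21/2]
R4 ← R4 − (3)·R1: [0, 12, 12, 18]
R5 ← R5 − (7/4)·R1: [0, 75/4, 9/2, 69/4]
R3 ← R3 + (14/37)·R2: [0, 0, -546/37, -84/37]
R4 ← R4 − (48/37)·R2: [0, 0, 1428/37, -378/37]
R5 ← R5 − (75/37)·R2: [0, 0, 1704/37, -993/37]
R4 ← R4 + (34/13)·R3: [0, 0, 0, -210/13]
R5 ← R5 + (284/91)·R3: [0, 0, 0, -441/13]
R5 ← R5 − (21/10)·R4: [0, 0, 0, 0]
Echelon form has 4 nonzero rows, so rank(M) = 4.
The rank gives the maximum number of linearly independent rows: 4.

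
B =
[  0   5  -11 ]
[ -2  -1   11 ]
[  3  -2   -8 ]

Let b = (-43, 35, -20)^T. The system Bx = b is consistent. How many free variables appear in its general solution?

0

Row reduce the augmented matrix [B | b].
Swap R1 ↔ R2
R3 ← R3 + (3/2)·R1: [0, -7/2, 17/2, 65/2]
R3 ← R3 + (7/10)·R2: [0, 0, 4/5, 12/5]
The echelon form has 3 nonzero rows, and every pivot lies in the first 3 columns, so rank(B) = rank([B|b]) = 3.
The system is consistent.
Free variables = (unknowns) − (rank) = 3 − 3 = 0.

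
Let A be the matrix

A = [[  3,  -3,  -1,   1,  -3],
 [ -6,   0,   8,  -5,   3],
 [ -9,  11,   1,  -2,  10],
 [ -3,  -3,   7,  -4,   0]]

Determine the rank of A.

2

Row reduce to echelon form.
R2 ← R2 + (2)·R1: [0, -6, 6, -3, -3]
R3 ← R3 + (3)·R1: [0, 2, -2, 1, 1]
R4 ← R4 + R1: [0, -6, 6, -3, -3]
R3 ← R3 + (1/3)·R2: [0, 0, 0, 0, 0]
R4 ← R4 − R2: [0, 0, 0, 0, 0]
Echelon form has 2 nonzero rows, so rank(A) = 2.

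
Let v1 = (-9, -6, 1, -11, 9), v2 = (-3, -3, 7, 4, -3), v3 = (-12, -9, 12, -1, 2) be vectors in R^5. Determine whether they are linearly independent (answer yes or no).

yes

Form the matrix with these vectors as rows and row reduce.
R2 ← R2 − (1/3)·R1: [0, -1, 20/3, 23/3, -6]
R3 ← R3 − (4/3)·R1: [0, -1, 32/3, 41/3, -10]
R3 ← R3 − R2: [0, 0, 4, 6, -4]
3 nonzero rows, so the 3 vectors span a space of dimension 3.
Since 3 = 3, the vectors are linearly independent.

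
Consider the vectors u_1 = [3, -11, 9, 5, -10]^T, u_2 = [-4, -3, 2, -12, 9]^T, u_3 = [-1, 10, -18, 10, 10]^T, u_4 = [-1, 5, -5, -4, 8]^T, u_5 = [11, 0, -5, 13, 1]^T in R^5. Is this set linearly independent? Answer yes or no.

Form the matrix with these vectors as rows and row reduce.
R2 ← R2 + (4/3)·R1: [0, -53/3, 14, -16/3, -13/3]
R3 ← R3 + (1/3)·R1: [0, 19/3, -15, 35/3, 20/3]
R4 ← R4 + (1/3)·R1: [0, 4/3, -2, -7/3, 14/3]
R5 ← R5 − (11/3)·R1: [0, 121/3, -38, -16/3, 113/3]
R3 ← R3 + (19/53)·R2: [0, 0, -529/53, 517/53, 271/53]
R4 ← R4 + (4/53)·R2: [0, 0, -50/53, -145/53, 230/53]
R5 ← R5 + (121/53)·R2: [0, 0, -320/53, -928/53, 1472/53]
R4 ← R4 − (50/529)·R3: [0, 0, 0, -1935/529, 2040/529]
R5 ← R5 − (320/529)·R3: [0, 0, 0, -12384/529, 13056/529]
R5 ← R5 − (32/5)·R4: [0, 0, 0, 0, 0]
4 nonzero rows, so the 5 vectors span a space of dimension 4.
Since 4 < 5, the vectors are linearly dependent.

no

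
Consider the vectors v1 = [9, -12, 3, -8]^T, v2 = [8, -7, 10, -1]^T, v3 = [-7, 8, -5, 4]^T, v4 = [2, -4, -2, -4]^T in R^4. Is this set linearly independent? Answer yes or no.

Form the matrix with these vectors as rows and row reduce.
R2 ← R2 − (8/9)·R1: [0, 11/3, 22/3, 55/9]
R3 ← R3 + (7/9)·R1: [0, -4/3, -8/3, -20/9]
R4 ← R4 − (2/9)·R1: [0, -4/3, -8/3, -20/9]
R3 ← R3 + (4/11)·R2: [0, 0, 0, 0]
R4 ← R4 + (4/11)·R2: [0, 0, 0, 0]
2 nonzero rows, so the 4 vectors span a space of dimension 2.
Since 2 < 4, the vectors are linearly dependent.

no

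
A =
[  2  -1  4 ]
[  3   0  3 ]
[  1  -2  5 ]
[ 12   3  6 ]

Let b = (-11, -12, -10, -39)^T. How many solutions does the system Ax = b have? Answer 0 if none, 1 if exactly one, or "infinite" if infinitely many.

Row reduce the augmented matrix [A | b].
R2 ← R2 − (3/2)·R1: [0, 3/2, -3, 9/2]
R3 ← R3 − (1/2)·R1: [0, -3/2, 3, -9/2]
R4 ← R4 − (6)·R1: [0, 9, -18, 27]
R3 ← R3 + R2: [0, 0, 0, 0]
R4 ← R4 − (6)·R2: [0, 0, 0, 0]
The echelon form has 2 nonzero rows, and every pivot lies in the first 3 columns, so rank(A) = rank([A|b]) = 2.
The system is consistent.
rank = 2 < 3 unknowns, so there are infinitely many solutions.

infinite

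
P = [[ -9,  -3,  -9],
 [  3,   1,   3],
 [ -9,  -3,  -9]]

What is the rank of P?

1

Row reduce to echelon form.
R2 ← R2 + (1/3)·R1: [0, 0, 0]
R3 ← R3 − R1: [0, 0, 0]
Echelon form has 1 nonzero row, so rank(P) = 1.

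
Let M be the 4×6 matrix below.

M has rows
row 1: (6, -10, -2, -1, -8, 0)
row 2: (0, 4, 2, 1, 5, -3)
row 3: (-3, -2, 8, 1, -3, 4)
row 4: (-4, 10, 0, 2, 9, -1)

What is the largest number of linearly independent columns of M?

Row reduce to echelon form.
R3 ← R3 + (1/2)·R1: [0, -7, 7, 1/2, -7, 4]
R4 ← R4 + (2/3)·R1: [0, 10/3, -4/3, 4/3, 11/3, -1]
R3 ← R3 + (7/4)·R2: [0, 0, 21/2, 9/4, 7/4, -5/4]
R4 ← R4 − (5/6)·R2: [0, 0, -3, 1/2, -1/2, 3/2]
R4 ← R4 + (2/7)·R3: [0, 0, 0, 8/7, 0, 8/7]
Echelon form has 4 nonzero rows, so rank(M) = 4.
The rank gives the maximum number of linearly independent columns: 4.

4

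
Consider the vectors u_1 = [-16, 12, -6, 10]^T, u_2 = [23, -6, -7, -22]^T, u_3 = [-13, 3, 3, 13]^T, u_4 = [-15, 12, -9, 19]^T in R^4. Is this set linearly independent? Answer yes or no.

yes

Form the matrix with these vectors as rows and row reduce.
R2 ← R2 + (23/16)·R1: [0, 45/4, -125/8, -61/8]
R3 ← R3 − (13/16)·R1: [0, -27/4, 63/8, 39/8]
R4 ← R4 − (15/16)·R1: [0, 3/4, -27/8, 77/8]
R3 ← R3 + (3/5)·R2: [0, 0, -3/2, 3/10]
R4 ← R4 − (1/15)·R2: [0, 0, -7/3, 152/15]
R4 ← R4 − (14/9)·R3: [0, 0, 0, 29/3]
4 nonzero rows, so the 4 vectors span a space of dimension 4.
Since 4 = 4, the vectors are linearly independent.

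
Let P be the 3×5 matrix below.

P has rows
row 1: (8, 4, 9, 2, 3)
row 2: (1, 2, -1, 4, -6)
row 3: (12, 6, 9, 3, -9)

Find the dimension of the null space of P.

2

Row reduce to echelon form.
R2 ← R2 − (1/8)·R1: [0, 3/2, -17/8, 15/4, -51/8]
R3 ← R3 − (3/2)·R1: [0, 0, -9/2, 0, -27/2]
3 nonzero rows, so rank(P) = 3.
P has 5 columns; by rank–nullity, nullity = 5 − 3 = 2.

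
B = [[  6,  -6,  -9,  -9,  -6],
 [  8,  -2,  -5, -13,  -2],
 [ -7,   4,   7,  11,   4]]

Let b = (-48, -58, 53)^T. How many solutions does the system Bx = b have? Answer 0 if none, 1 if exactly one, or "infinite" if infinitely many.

Row reduce the augmented matrix [B | b].
R2 ← R2 − (4/3)·R1: [0, 6, 7, -1, 6, 6]
R3 ← R3 + (7/6)·R1: [0, -3, -7/2, 1/2, -3, -3]
R3 ← R3 + (1/2)·R2: [0, 0, 0, 0, 0, 0]
The echelon form has 2 nonzero rows, and every pivot lies in the first 5 columns, so rank(B) = rank([B|b]) = 2.
The system is consistent.
rank = 2 < 5 unknowns, so there are infinitely many solutions.

infinite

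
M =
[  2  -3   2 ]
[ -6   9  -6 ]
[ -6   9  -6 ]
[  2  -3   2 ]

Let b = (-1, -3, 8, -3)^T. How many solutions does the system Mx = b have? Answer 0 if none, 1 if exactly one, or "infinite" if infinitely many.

Row reduce the augmented matrix [M | b].
R2 ← R2 + (3)·R1: [0, 0, 0, -6]
R3 ← R3 + (3)·R1: [0, 0, 0, 5]
R4 ← R4 − R1: [0, 0, 0, -2]
R3 ← R3 + (5/6)·R2: [0, 0, 0, 0]
R4 ← R4 − (1/3)·R2: [0, 0, 0, 0]
The echelon form has 2 nonzero rows; the last pivot sits in the augmented column, so rank(M) = 1 but rank([M|b]) = 2.
Since the ranks differ, the system is inconsistent.
It has no solutions.

0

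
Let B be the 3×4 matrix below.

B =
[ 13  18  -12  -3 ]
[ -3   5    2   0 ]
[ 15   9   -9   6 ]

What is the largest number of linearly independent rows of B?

Row reduce to echelon form.
R2 ← R2 + (3/13)·R1: [0, 119/13, -10/13, -9/13]
R3 ← R3 − (15/13)·R1: [0, -153/13, 63/13, 123/13]
R3 ← R3 + (9/7)·R2: [0, 0, 27/7, 60/7]
Echelon form has 3 nonzero rows, so rank(B) = 3.
The rank gives the maximum number of linearly independent rows: 3.

3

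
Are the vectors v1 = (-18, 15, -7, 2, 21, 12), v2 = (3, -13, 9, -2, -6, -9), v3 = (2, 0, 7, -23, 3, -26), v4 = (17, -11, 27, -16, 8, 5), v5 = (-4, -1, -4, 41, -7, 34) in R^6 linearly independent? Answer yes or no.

Form the matrix with these vectors as rows and row reduce.
R2 ← R2 + (1/6)·R1: [0, -21/2, 47/6, -5/3, -5/2, -7]
R3 ← R3 + (1/9)·R1: [0, 5/3, 56/9, -205/9, 16/3, -74/3]
R4 ← R4 + (17/18)·R1: [0, 19/6, 367/18, -127/9, 167/6, 49/3]
R5 ← R5 − (2/9)·R1: [0, -13/3, -22/9, 365/9, -35/3, 94/3]
R3 ← R3 + (10/63)·R2: [0, 0, 1411/189, -4355/189, 311/63, -232/9]
R4 ← R4 + (19/63)·R2: [0, 0, 4300/189, -2762/189, 1706/63, 128/9]
R5 ← R5 − (26/63)·R2: [0, 0, -1073/189, 7795/189, -670/63, 308/9]
R4 ← R4 − (4300/1411)·R3: [0, 0, 0, 78462/1411, 16982/1411, 130912/1411]
R5 ← R5 + (1073/1411)·R3: [0, 0, 0, 33470/1411, -9709/1411, 20628/1411]
R5 ← R5 − (16735/39231)·R4: [0, 0, 0, 0, -471359/39231, -979132/39231]
5 nonzero rows, so the 5 vectors span a space of dimension 5.
Since 5 = 5, the vectors are linearly independent.

yes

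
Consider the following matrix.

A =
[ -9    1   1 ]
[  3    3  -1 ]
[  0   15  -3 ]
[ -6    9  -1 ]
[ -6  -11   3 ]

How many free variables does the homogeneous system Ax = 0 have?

1

Row reduce to echelon form.
R2 ← R2 + (1/3)·R1: [0, 10/3, -2/3]
R4 ← R4 − (2/3)·R1: [0, 25/3, -5/3]
R5 ← R5 − (2/3)·R1: [0, -35/3, 7/3]
R3 ← R3 − (9/2)·R2: [0, 0, 0]
R4 ← R4 − (5/2)·R2: [0, 0, 0]
R5 ← R5 + (7/2)·R2: [0, 0, 0]
2 nonzero rows, so rank(A) = 2.
A has 3 columns; by rank–nullity, nullity = 3 − 2 = 1.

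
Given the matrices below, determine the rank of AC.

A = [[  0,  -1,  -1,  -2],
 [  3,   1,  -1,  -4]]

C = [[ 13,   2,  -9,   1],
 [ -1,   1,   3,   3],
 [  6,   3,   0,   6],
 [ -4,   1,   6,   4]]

First compute AC:
[[  3,  -6, -15, -17],
 [ 48,   0, -48, -16]]
Now row reduce the product.
R2 ← R2 − (16)·R1: [0, 96, 192, 256]
2 nonzero rows, so rank(AC) = 2.

2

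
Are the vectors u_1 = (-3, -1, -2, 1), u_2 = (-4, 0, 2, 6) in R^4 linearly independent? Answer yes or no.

yes

Form the matrix with these vectors as rows and row reduce.
R2 ← R2 − (4/3)·R1: [0, 4/3, 14/3, 14/3]
2 nonzero rows, so the 2 vectors span a space of dimension 2.
Since 2 = 2, the vectors are linearly independent.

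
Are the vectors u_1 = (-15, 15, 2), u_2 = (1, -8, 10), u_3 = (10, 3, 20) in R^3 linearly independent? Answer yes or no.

Form the matrix with these vectors as rows and row reduce.
R2 ← R2 + (1/15)·R1: [0, -7, 152/15]
R3 ← R3 + (2/3)·R1: [0, 13, 64/3]
R3 ← R3 + (13/7)·R2: [0, 0, 4216/105]
3 nonzero rows, so the 3 vectors span a space of dimension 3.
Since 3 = 3, the vectors are linearly independent.

yes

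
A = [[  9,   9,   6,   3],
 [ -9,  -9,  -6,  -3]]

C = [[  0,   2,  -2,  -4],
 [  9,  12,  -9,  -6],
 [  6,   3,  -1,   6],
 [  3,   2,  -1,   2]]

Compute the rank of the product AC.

1

First compute AC:
[[126, 150, -108, -48],
 [-126, -150, 108,  48]]
Now row reduce the product.
R2 ← R2 + R1: [0, 0, 0, 0]
1 nonzero row, so rank(AC) = 1.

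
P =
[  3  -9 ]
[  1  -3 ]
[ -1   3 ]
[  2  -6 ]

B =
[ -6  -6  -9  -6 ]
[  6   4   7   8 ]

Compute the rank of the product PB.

First compute PB:
[[-72, -54, -90, -90],
 [-24, -18, -30, -30],
 [ 24,  18,  30,  30],
 [-48, -36, -60, -60]]
Now row reduce the product.
R2 ← R2 − (1/3)·R1: [0, 0, 0, 0]
R3 ← R3 + (1/3)·R1: [0, 0, 0, 0]
R4 ← R4 − (2/3)·R1: [0, 0, 0, 0]
1 nonzero row, so rank(PB) = 1.

1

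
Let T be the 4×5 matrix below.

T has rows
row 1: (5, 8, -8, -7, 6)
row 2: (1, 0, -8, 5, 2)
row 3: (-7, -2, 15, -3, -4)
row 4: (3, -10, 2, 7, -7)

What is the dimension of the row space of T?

3

Row reduce to echelon form.
R2 ← R2 − (1/5)·R1: [0, -8/5, -32/5, 32/5, 4/5]
R3 ← R3 + (7/5)·R1: [0, 46/5, 19/5, -64/5, 22/5]
R4 ← R4 − (3/5)·R1: [0, -74/5, 34/5, 56/5, -53/5]
R3 ← R3 + (23/4)·R2: [0, 0, -33, 24, 9]
R4 ← R4 − (37/4)·R2: [0, 0, 66, -48, -18]
R4 ← R4 + (2)·R3: [0, 0, 0, 0, 0]
Echelon form has 3 nonzero rows, so rank(T) = 3.
The row space has dimension equal to the rank: 3.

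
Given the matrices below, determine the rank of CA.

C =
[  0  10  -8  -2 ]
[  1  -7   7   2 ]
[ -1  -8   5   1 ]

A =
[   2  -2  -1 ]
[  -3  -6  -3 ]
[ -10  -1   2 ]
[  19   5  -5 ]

First compute CA:
[[ 12, -62, -36],
 [ -9,  43,  24],
 [ -9,  50,  30]]
Now row reduce the product.
R2 ← R2 + (3/4)·R1: [0, -7/2, -3]
R3 ← R3 + (3/4)·R1: [0, 7/2, 3]
R3 ← R3 + R2: [0, 0, 0]
2 nonzero rows, so rank(CA) = 2.

2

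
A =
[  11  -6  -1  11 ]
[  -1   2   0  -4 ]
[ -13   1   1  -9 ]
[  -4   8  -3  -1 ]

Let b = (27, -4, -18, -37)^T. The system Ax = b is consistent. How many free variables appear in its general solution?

Row reduce the augmented matrix [A | b].
R2 ← R2 + (1/11)·R1: [0, 16/11, -1/11, -3, -17/11]
R3 ← R3 + (13/11)·R1: [0, -67/11, -2/11, 4, 153/11]
R4 ← R4 + (4/11)·R1: [0, 64/11, -37/11, 3, -299/11]
R3 ← R3 + (67/16)·R2: [0, 0, -9/16, -137/16, 119/16]
R4 ← R4 − (4)·R2: [0, 0, -3, 15, -21]
R4 ← R4 − (16/3)·R3: [0, 0, 0, 182/3, -182/3]
The echelon form has 4 nonzero rows, and every pivot lies in the first 4 columns, so rank(A) = rank([A|b]) = 4.
The system is consistent.
Free variables = (unknowns) − (rank) = 4 − 4 = 0.

0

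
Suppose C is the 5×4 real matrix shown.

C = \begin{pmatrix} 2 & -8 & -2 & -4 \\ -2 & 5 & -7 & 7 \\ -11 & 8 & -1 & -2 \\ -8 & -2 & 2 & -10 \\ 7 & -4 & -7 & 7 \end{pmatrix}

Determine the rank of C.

3

Row reduce to echelon form.
R2 ← R2 + R1: [0, -3, -9, 3]
R3 ← R3 + (11/2)·R1: [0, -36, -12, -24]
R4 ← R4 + (4)·R1: [0, -34, -6, -26]
R5 ← R5 − (7/2)·R1: [0, 24, 0, 21]
R3 ← R3 − (12)·R2: [0, 0, 96, -60]
R4 ← R4 − (34/3)·R2: [0, 0, 96, -60]
R5 ← R5 + (8)·R2: [0, 0, -72, 45]
R4 ← R4 − R3: [0, 0, 0, 0]
R5 ← R5 + (3/4)·R3: [0, 0, 0, 0]
Echelon form has 3 nonzero rows, so rank(C) = 3.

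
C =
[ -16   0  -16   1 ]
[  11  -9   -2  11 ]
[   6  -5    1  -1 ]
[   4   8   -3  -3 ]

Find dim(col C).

Row reduce to echelon form.
R2 ← R2 + (11/16)·R1: [0, -9, -13, 187/16]
R3 ← R3 + (3/8)·R1: [0, -5, -5, -5/8]
R4 ← R4 + (1/4)·R1: [0, 8, -7, -11/4]
R3 ← R3 − (5/9)·R2: [0, 0, 20/9, -1025/144]
R4 ← R4 + (8/9)·R2: [0, 0, -167/9, 275/36]
R4 ← R4 + (167/20)·R3: [0, 0, 0, -3315/64]
Echelon form has 4 nonzero rows, so rank(C) = 4.
The column space has dimension equal to the rank: 4.

4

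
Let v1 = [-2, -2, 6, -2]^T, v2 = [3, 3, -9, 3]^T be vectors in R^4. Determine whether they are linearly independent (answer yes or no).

no

Form the matrix with these vectors as rows and row reduce.
R2 ← R2 + (3/2)·R1: [0, 0, 0, 0]
1 nonzero row, so the 2 vectors span a space of dimension 1.
Since 1 < 2, the vectors are linearly dependent.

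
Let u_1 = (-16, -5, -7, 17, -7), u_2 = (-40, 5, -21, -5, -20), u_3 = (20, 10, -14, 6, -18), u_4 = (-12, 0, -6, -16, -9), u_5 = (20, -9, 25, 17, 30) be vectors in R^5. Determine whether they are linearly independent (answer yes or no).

Form the matrix with these vectors as rows and row reduce.
R2 ← R2 − (5/2)·R1: [0, 35/2, -7/2, -95/2, -5/2]
R3 ← R3 + (5/4)·R1: [0, 15/4, -91/4, 109/4, -107/4]
R4 ← R4 − (3/4)·R1: [0, 15/4, -3/4, -115/4, -15/4]
R5 ← R5 + (5/4)·R1: [0, -61/4, 65/4, 153/4, 85/4]
R3 ← R3 − (3/14)·R2: [0, 0, -22, 262/7, -367/14]
R4 ← R4 − (3/14)·R2: [0, 0, 0, -130/7, -45/14]
R5 ← R5 + (61/70)·R2: [0, 0, 66/5, -22/7, 267/14]
R5 ← R5 + (3/5)·R3: [0, 0, 0, 676/35, 117/35]
R5 ← R5 + (26/25)·R4: [0, 0, 0, 0, 0]
4 nonzero rows, so the 5 vectors span a space of dimension 4.
Since 4 < 5, the vectors are linearly dependent.

no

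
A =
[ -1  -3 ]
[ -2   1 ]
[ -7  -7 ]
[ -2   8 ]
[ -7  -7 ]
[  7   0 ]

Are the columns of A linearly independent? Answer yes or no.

yes

Row reduce A to echelon form.
R2 ← R2 − (2)·R1: [0, 7]
R3 ← R3 − (7)·R1: [0, 14]
R4 ← R4 − (2)·R1: [0, 14]
R5 ← R5 − (7)·R1: [0, 14]
R6 ← R6 + (7)·R1: [0, -21]
R3 ← R3 − (2)·R2: [0, 0]
R4 ← R4 − (2)·R2: [0, 0]
R5 ← R5 − (2)·R2: [0, 0]
R6 ← R6 + (3)·R2: [0, 0]
2 pivots among 2 columns.
Every column is a pivot column, so the columns are linearly independent.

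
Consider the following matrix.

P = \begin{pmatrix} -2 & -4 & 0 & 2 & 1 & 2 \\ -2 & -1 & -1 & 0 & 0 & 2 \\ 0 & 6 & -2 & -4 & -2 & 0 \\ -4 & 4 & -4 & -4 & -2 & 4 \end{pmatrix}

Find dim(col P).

Row reduce to echelon form.
R2 ← R2 − R1: [0, 3, -1, -2, -1, 0]
R4 ← R4 − (2)·R1: [0, 12, -4, -8, -4, 0]
R3 ← R3 − (2)·R2: [0, 0, 0, 0, 0, 0]
R4 ← R4 − (4)·R2: [0, 0, 0, 0, 0, 0]
Echelon form has 2 nonzero rows, so rank(P) = 2.
The column space has dimension equal to the rank: 2.

2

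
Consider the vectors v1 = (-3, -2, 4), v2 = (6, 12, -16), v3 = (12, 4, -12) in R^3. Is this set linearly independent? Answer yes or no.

no

Form the matrix with these vectors as rows and row reduce.
R2 ← R2 + (2)·R1: [0, 8, -8]
R3 ← R3 + (4)·R1: [0, -4, 4]
R3 ← R3 + (1/2)·R2: [0, 0, 0]
2 nonzero rows, so the 3 vectors span a space of dimension 2.
Since 2 < 3, the vectors are linearly dependent.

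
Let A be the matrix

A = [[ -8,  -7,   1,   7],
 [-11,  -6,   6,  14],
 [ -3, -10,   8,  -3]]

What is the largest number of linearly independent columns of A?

3

Row reduce to echelon form.
R2 ← R2 − (11/8)·R1: [0, 29/8, 37/8, 35/8]
R3 ← R3 − (3/8)·R1: [0, -59/8, 61/8, -45/8]
R3 ← R3 + (59/29)·R2: [0, 0, 494/29, 95/29]
Echelon form has 3 nonzero rows, so rank(A) = 3.
The rank gives the maximum number of linearly independent columns: 3.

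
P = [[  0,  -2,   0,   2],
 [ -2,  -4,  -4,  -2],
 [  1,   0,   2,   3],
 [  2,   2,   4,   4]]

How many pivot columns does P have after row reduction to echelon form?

2

Row reduce to echelon form.
Swap R1 ↔ R2
R3 ← R3 + (1/2)·R1: [0, -2, 0, 2]
R4 ← R4 + R1: [0, -2, 0, 2]
R3 ← R3 − R2: [0, 0, 0, 0]
R4 ← R4 − R2: [0, 0, 0, 0]
Echelon form has 2 nonzero rows, so rank(P) = 2.
Each nonzero row contributes one pivot column: 2 pivot columns.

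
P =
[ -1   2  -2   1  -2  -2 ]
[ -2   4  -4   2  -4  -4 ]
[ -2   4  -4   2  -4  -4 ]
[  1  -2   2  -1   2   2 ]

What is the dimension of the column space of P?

Row reduce to echelon form.
R2 ← R2 − (2)·R1: [0, 0, 0, 0, 0, 0]
R3 ← R3 − (2)·R1: [0, 0, 0, 0, 0, 0]
R4 ← R4 + R1: [0, 0, 0, 0, 0, 0]
Echelon form has 1 nonzero row, so rank(P) = 1.
The column space has dimension equal to the rank: 1.

1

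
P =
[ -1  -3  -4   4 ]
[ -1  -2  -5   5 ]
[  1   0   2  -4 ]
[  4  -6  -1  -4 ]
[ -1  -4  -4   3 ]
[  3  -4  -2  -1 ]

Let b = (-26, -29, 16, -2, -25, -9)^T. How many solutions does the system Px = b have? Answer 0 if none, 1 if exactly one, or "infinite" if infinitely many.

1

Row reduce the augmented matrix [P | b].
R2 ← R2 − R1: [0, 1, -1, 1, -3]
R3 ← R3 + R1: [0, -3, -2, 0, -10]
R4 ← R4 + (4)·R1: [0, -18, -17, 12, -106]
R5 ← R5 − R1: [0, -1, 0, -1, 1]
R6 ← R6 + (3)·R1: [0, -13, -14, 11, -87]
R3 ← R3 + (3)·R2: [0, 0, -5, 3, -19]
R4 ← R4 + (18)·R2: [0, 0, -35, 30, -160]
R5 ← R5 + R2: [0, 0, -1, 0, -2]
R6 ← R6 + (13)·R2: [0, 0, -27, 24, -126]
R4 ← R4 − (7)·R3: [0, 0, 0, 9, -27]
R5 ← R5 − (1/5)·R3: [0, 0, 0, -3/5, 9/5]
R6 ← R6 − (27/5)·R3: [0, 0, 0, 39/5, -117/5]
R5 ← R5 + (1/15)·R4: [0, 0, 0, 0, 0]
R6 ← R6 − (13/15)·R4: [0, 0, 0, 0, 0]
The echelon form has 4 nonzero rows, and every pivot lies in the first 4 columns, so rank(P) = rank([P|b]) = 4.
The system is consistent.
rank = 4 = number of unknowns, so the solution is unique.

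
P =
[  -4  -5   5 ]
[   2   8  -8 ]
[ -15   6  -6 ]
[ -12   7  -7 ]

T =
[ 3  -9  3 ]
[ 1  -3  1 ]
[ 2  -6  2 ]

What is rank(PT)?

First compute PT:
[[ -7,  21,  -7],
 [ -2,   6,  -2],
 [-51, 153, -51],
 [-43, 129, -43]]
Now row reduce the product.
R2 ← R2 − (2/7)·R1: [0, 0, 0]
R3 ← R3 − (51/7)·R1: [0, 0, 0]
R4 ← R4 − (43/7)·R1: [0, 0, 0]
1 nonzero row, so rank(PT) = 1.

1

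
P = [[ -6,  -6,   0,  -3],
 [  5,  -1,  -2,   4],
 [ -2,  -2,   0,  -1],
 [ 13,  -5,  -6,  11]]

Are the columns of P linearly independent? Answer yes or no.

no

Row reduce P to echelon form.
R2 ← R2 + (5/6)·R1: [0, -6, -2, 3/2]
R3 ← R3 − (1/3)·R1: [0, 0, 0, 0]
R4 ← R4 + (13/6)·R1: [0, -18, -6, 9/2]
R4 ← R4 − (3)·R2: [0, 0, 0, 0]
2 pivots among 4 columns.
Only 2 < 4 pivot columns, so the columns are linearly dependent.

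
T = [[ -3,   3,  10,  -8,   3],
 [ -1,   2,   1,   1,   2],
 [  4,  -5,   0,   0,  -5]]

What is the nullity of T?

2

Row reduce to echelon form.
R2 ← R2 − (1/3)·R1: [0, 1, -7/3, 11/3, 1]
R3 ← R3 + (4/3)·R1: [0, -1, 40/3, -32/3, -1]
R3 ← R3 + R2: [0, 0, 11, -7, 0]
3 nonzero rows, so rank(T) = 3.
T has 5 columns; by rank–nullity, nullity = 5 − 3 = 2.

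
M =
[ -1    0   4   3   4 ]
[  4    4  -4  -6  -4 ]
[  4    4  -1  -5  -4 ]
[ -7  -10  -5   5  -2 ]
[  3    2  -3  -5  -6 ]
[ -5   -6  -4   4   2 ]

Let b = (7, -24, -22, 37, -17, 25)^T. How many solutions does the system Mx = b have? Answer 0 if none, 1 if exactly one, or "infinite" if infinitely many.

infinite

Row reduce the augmented matrix [M | b].
R2 ← R2 + (4)·R1: [0, 4, 12, 6, 12, 4]
R3 ← R3 + (4)·R1: [0, 4, 15, 7, 12, 6]
R4 ← R4 − (7)·R1: [0, -10, -33, -16, -30, -12]
R5 ← R5 + (3)·R1: [0, 2, 9, 4, 6, 4]
R6 ← R6 − (5)·R1: [0, -6, -24, -11, -18, -10]
R3 ← R3 − R2: [0, 0, 3, 1, 0, 2]
R4 ← R4 + (5/2)·R2: [0, 0, -3, -1, 0, -2]
R5 ← R5 − (1/2)·R2: [0, 0, 3, 1, 0, 2]
R6 ← R6 + (3/2)·R2: [0, 0, -6, -2, 0, -4]
R4 ← R4 + R3: [0, 0, 0, 0, 0, 0]
R5 ← R5 − R3: [0, 0, 0, 0, 0, 0]
R6 ← R6 + (2)·R3: [0, 0, 0, 0, 0, 0]
The echelon form has 3 nonzero rows, and every pivot lies in the first 5 columns, so rank(M) = rank([M|b]) = 3.
The system is consistent.
rank = 3 < 5 unknowns, so there are infinitely many solutions.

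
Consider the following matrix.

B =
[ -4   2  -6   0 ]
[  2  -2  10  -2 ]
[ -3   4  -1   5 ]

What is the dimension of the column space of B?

Row reduce to echelon form.
R2 ← R2 + (1/2)·R1: [0, -1, 7, -2]
R3 ← R3 − (3/4)·R1: [0, 5/2, 7/2, 5]
R3 ← R3 + (5/2)·R2: [0, 0, 21, 0]
Echelon form has 3 nonzero rows, so rank(B) = 3.
The column space has dimension equal to the rank: 3.

3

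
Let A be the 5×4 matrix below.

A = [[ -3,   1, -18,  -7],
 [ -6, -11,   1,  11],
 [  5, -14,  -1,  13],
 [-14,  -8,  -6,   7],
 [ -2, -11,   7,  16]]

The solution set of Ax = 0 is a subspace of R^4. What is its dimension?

0

Row reduce to echelon form.
R2 ← R2 − (2)·R1: [0, -13, 37, 25]
R3 ← R3 + (5/3)·R1: [0, -37/3, -31, 4/3]
R4 ← R4 − (14/3)·R1: [0, -38/3, 78, 119/3]
R5 ← R5 − (2/3)·R1: [0, -35/3, 19, 62/3]
R3 ← R3 − (37/39)·R2: [0, 0, -2578/39, -291/13]
R4 ← R4 − (38/39)·R2: [0, 0, 1636/39, 199/13]
R5 ← R5 − (35/39)·R2: [0, 0, -554/39, -23/13]
R4 ← R4 + (818/1289)·R3: [0, 0, 0, 1421/1289]
R5 ← R5 − (277/1289)·R3: [0, 0, 0, 3920/1289]
R5 ← R5 − (80/29)·R4: [0, 0, 0, 0]
4 nonzero rows, so rank(A) = 4.
A has 4 columns; by rank–nullity, nullity = 4 − 4 = 0.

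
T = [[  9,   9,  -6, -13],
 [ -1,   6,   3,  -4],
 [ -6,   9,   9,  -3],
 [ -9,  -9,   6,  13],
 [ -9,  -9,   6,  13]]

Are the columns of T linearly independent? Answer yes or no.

Row reduce T to echelon form.
R2 ← R2 + (1/9)·R1: [0, 7, 7/3, -49/9]
R3 ← R3 + (2/3)·R1: [0, 15, 5, -35/3]
R4 ← R4 + R1: [0, 0, 0, 0]
R5 ← R5 + R1: [0, 0, 0, 0]
R3 ← R3 − (15/7)·R2: [0, 0, 0, 0]
2 pivots among 4 columns.
Only 2 < 4 pivot columns, so the columns are linearly dependent.

no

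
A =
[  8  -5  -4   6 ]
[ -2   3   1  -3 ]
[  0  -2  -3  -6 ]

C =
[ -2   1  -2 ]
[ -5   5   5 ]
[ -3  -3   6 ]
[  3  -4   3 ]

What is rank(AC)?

First compute AC:
[[ 39, -29, -47],
 [-23,  22,  16],
 [  1,  23, -46]]
Now row reduce the product.
R2 ← R2 + (23/39)·R1: [0, 191/39, -457/39]
R3 ← R3 − (1/39)·R1: [0, 926/39, -1747/39]
R3 ← R3 − (926/191)·R2: [0, 0, 2295/191]
3 nonzero rows, so rank(AC) = 3.

3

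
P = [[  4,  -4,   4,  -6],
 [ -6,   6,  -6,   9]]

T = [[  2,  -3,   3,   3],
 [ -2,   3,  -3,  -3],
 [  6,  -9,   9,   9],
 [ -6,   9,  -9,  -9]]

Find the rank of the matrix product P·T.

1

First compute PT:
[[ 76, -114, 114, 114],
 [-114, 171, -171, -171]]
Now row reduce the product.
R2 ← R2 + (3/2)·R1: [0, 0, 0, 0]
1 nonzero row, so rank(PT) = 1.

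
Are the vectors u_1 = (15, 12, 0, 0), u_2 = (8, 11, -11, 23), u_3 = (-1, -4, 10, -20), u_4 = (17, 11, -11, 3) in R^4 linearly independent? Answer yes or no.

Form the matrix with these vectors as rows and row reduce.
R2 ← R2 − (8/15)·R1: [0, 23/5, -11, 23]
R3 ← R3 + (1/15)·R1: [0, -16/5, 10, -20]
R4 ← R4 − (17/15)·R1: [0, -13/5, -11, 3]
R3 ← R3 + (16/23)·R2: [0, 0, 54/23, -4]
R4 ← R4 + (13/23)·R2: [0, 0, -396/23, 16]
R4 ← R4 + (22/3)·R3: [0, 0, 0, -40/3]
4 nonzero rows, so the 4 vectors span a space of dimension 4.
Since 4 = 4, the vectors are linearly independent.

yes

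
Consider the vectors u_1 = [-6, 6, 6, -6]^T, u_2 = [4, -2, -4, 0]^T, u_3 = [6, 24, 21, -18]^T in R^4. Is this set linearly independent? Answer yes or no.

yes

Form the matrix with these vectors as rows and row reduce.
R2 ← R2 + (2/3)·R1: [0, 2, 0, -4]
R3 ← R3 + R1: [0, 30, 27, -24]
R3 ← R3 − (15)·R2: [0, 0, 27, 36]
3 nonzero rows, so the 3 vectors span a space of dimension 3.
Since 3 = 3, the vectors are linearly independent.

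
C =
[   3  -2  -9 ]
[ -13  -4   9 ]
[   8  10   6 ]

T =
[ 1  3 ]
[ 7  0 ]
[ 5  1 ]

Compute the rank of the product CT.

2

First compute CT:
[[-56,   0],
 [  4, -30],
 [108,  30]]
Now row reduce the product.
R2 ← R2 + (1/14)·R1: [0, -30]
R3 ← R3 + (27/14)·R1: [0, 30]
R3 ← R3 + R2: [0, 0]
2 nonzero rows, so rank(CT) = 2.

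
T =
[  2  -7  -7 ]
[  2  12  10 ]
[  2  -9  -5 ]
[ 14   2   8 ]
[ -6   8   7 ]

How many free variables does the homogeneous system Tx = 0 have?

0

Row reduce to echelon form.
R2 ← R2 − R1: [0, 19, 17]
R3 ← R3 − R1: [0, -2, 2]
R4 ← R4 − (7)·R1: [0, 51, 57]
R5 ← R5 + (3)·R1: [0, -13, -14]
R3 ← R3 + (2/19)·R2: [0, 0, 72/19]
R4 ← R4 − (51/19)·R2: [0, 0, 216/19]
R5 ← R5 + (13/19)·R2: [0, 0, -45/19]
R4 ← R4 − (3)·R3: [0, 0, 0]
R5 ← R5 + (5/8)·R3: [0, 0, 0]
3 nonzero rows, so rank(T) = 3.
T has 3 columns; by rank–nullity, nullity = 3 − 3 = 0.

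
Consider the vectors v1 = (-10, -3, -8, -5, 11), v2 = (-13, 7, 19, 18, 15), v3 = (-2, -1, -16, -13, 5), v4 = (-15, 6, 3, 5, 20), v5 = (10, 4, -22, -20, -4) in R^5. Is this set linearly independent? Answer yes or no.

no

Form the matrix with these vectors as rows and row reduce.
R2 ← R2 − (13/10)·R1: [0, 109/10, 147/5, 49/2, 7/10]
R3 ← R3 − (1/5)·R1: [0, -2/5, -72/5, -12, 14/5]
R4 ← R4 − (3/2)·R1: [0, 21/2, 15, 25/2, 7/2]
R5 ← R5 + R1: [0, 1, -30, -25, 7]
R3 ← R3 + (4/109)·R2: [0, 0, -1452/109, -1210/109, 308/109]
R4 ← R4 − (105/109)·R2: [0, 0, -1452/109, -1210/109, 308/109]
R5 ← R5 − (10/109)·R2: [0, 0, -3564/109, -2970/109, 756/109]
R4 ← R4 − R3: [0, 0, 0, 0, 0]
R5 ← R5 − (27/11)·R3: [0, 0, 0, 0, 0]
3 nonzero rows, so the 5 vectors span a space of dimension 3.
Since 3 < 5, the vectors are linearly dependent.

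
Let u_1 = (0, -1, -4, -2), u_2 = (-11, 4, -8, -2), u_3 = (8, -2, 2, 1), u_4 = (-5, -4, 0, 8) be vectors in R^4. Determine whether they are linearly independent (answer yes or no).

yes

Form the matrix with these vectors as rows and row reduce.
Swap R1 ↔ R2
R3 ← R3 + (8/11)·R1: [0, 10/11, -42/11, -5/11]
R4 ← R4 − (5/11)·R1: [0, -64/11, 40/11, 98/11]
R3 ← R3 + (10/11)·R2: [0, 0, -82/11, -25/11]
R4 ← R4 − (64/11)·R2: [0, 0, 296/11, 226/11]
R4 ← R4 + (148/41)·R3: [0, 0, 0, 506/41]
4 nonzero rows, so the 4 vectors span a space of dimension 4.
Since 4 = 4, the vectors are linearly independent.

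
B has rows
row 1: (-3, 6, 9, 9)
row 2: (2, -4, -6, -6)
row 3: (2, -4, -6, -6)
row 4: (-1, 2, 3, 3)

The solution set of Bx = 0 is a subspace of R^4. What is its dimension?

3

Row reduce to echelon form.
R2 ← R2 + (2/3)·R1: [0, 0, 0, 0]
R3 ← R3 + (2/3)·R1: [0, 0, 0, 0]
R4 ← R4 − (1/3)·R1: [0, 0, 0, 0]
1 nonzero row, so rank(B) = 1.
B has 4 columns; by rank–nullity, nullity = 4 − 1 = 3.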